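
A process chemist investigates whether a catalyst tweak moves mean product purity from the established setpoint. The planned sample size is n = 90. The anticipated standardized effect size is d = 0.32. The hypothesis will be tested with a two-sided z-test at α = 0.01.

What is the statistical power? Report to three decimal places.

Noncentrality parameter: δ = d·√n = 0.32 × √90 = 3.0358
Two-sided α = 0.01 → critical value z_{0.005} = 2.576.
Power = Φ(δ − 2.576) + Φ(−δ − 2.576) = Φ(0.460) + Φ(-5.612) = 0.6772 + 0.0000 = 0.6772.

Power ≈ 0.677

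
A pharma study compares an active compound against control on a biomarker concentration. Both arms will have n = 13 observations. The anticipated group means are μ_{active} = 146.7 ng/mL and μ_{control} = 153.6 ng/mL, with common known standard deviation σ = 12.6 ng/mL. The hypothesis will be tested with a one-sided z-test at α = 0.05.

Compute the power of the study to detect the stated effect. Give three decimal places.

Standardized effect: d = |μ_{active} − μ_{control}| / σ = |146.7 − 153.6| / 12.6 = 0.5476
Noncentrality parameter: δ = d·√(n/2) = 0.5476 × √(13/2) = 1.3962
Critical value for a one-sided test at α = 0.05: z_α = 1.645.
Power = P(Z > 1.645 − δ) = Φ(-0.249) = 0.4018.

Power ≈ 0.402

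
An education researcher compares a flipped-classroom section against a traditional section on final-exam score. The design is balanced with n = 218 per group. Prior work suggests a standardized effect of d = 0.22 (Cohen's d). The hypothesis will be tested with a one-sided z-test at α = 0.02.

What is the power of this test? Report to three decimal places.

Noncentrality parameter: λ = d·√(n/2) = 0.22 × √(218/2) = 2.2969
Critical value for a one-sided test at α = 0.02: z_α = 2.054.
Power = Φ(λ − 2.054) = Φ(0.243) = 0.5960.

Power ≈ 0.596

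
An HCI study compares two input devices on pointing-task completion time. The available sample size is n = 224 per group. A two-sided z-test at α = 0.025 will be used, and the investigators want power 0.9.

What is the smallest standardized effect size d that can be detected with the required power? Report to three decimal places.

d ≈ 0.333

Need Φ(δ − 2.241) = 0.9, so δ = 2.241 + 1.282 = 3.523.
(The second rejection-region term Φ(−δ − z_{α/2}) is negligible and dropped.)
δ = d·√(n/2) ⇒ d = δ/√(n/2) = 3.523/√(224/2) = 0.3329.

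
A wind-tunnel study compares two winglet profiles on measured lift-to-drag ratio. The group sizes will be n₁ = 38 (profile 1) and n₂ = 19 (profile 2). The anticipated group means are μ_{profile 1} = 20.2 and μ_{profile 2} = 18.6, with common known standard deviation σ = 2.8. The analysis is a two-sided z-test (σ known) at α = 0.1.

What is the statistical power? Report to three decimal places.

Standardized effect: d = |μ_{profile 1} − μ_{profile 2}| / σ = |20.2 − 18.6| / 2.8 = 0.5714
Noncentrality parameter: δ = d / √(1/n₁ + 1/n₂) = 0.5714 / √(1/38 + 1/19) = 2.0337
Two-sided α = 0.1 → critical value z_{0.05} = 1.645.
Power = Φ(δ − 1.645) + Φ(−δ − 1.645) = Φ(0.389) + Φ(-3.679) = 0.6513 + 0.0001 = 0.6514.

Power ≈ 0.651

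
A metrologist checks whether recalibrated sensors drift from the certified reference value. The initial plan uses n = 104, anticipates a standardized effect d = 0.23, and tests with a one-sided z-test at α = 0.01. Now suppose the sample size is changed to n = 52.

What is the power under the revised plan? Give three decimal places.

With n = 52: δ = d·√n = 0.23 × √52 = 1.6586. Critical value z_{0.01} = 2.326.
Revised power = Φ(δ − 2.326) = Φ(-0.668) = 0.2521.

Power ≈ 0.252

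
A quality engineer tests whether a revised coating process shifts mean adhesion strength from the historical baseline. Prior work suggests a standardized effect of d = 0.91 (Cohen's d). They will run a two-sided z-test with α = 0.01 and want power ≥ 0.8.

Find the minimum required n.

Set Φ(δ − 2.576) = 0.8; then δ − 2.576 = Φ⁻¹(0.8) = 0.842, giving δ = 3.417.
(For δ > 0 the lower-tail rejection region contributes negligibly to power, so the one-term inversion is standard.)
δ = d·√n ⇒ n = (δ/d)² = (3.417 / 0.91)² = 14.10.
Round up to the next whole unit.

n = 15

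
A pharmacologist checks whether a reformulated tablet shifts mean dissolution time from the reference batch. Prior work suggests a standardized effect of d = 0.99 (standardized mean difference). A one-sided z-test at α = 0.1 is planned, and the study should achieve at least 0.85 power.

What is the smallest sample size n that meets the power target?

Set Φ(δ − 1.282) = 0.85; then δ − 1.282 = Φ⁻¹(0.85) = 1.036, giving δ = 2.318.
δ = d·√n ⇒ n = (δ/d)² = (2.318 / 0.99)² = 5.48.
Rounding up, n = 6.

n = 6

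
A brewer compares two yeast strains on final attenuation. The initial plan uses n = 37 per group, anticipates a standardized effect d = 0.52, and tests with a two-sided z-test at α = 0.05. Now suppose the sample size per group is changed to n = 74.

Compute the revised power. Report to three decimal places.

With n = 74 per group: δ = d·√(n/2) = 0.52 × √(74/2) = 3.1630. Critical value z_{0.025} = 1.960.
Revised power = Φ(δ − 1.960) + Φ(−δ − 1.960) = Φ(1.203) + Φ(-5.123) = 0.8855 + 0.0000 = 0.8855.

Power ≈ 0.886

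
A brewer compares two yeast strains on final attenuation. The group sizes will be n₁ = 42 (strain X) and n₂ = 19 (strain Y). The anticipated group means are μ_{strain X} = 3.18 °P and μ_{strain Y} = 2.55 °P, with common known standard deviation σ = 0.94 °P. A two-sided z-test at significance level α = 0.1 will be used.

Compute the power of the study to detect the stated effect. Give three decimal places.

Power ≈ 0.782

Standardized effect: d = |μ_{strain X} − μ_{strain Y}| / σ = |3.18 − 2.55| / 0.94 = 0.6702
Noncentrality parameter: δ = d / √(1/n₁ + 1/n₂) = 0.6702 / √(1/42 + 1/19) = 2.4241
Critical value for a two-sided test at α = 0.1: z_{α/2} = 1.645.
Power = Φ(δ − 1.645) + Φ(−δ − 1.645) = Φ(0.779) + Φ(-4.069) = 0.7821 + 0.0000 = 0.7821.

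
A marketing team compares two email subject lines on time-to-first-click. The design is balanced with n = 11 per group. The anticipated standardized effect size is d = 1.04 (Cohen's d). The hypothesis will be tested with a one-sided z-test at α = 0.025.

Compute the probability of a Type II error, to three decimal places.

β ≈ 0.316

Noncentrality parameter: δ = d·√(n/2) = 1.04 × √(11/2) = 2.4390
Critical value for a one-sided test at α = 0.025: z_α = 1.960.
Power = P(Z > 1.960 − δ) = Φ(0.479) = 0.6840.
Type II error: β = 1 − power = 1 − 0.6840 = 0.3160.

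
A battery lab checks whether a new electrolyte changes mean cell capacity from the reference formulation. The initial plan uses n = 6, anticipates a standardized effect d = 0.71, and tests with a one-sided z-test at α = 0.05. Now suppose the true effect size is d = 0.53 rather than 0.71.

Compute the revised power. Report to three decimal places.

Power ≈ 0.364

With d = 0.53: δ = d·√n = 0.53 × √6 = 1.2982. Critical value z_{0.05} = 1.645.
Revised power = Φ(δ − 1.645) = Φ(-0.347) = 0.3644.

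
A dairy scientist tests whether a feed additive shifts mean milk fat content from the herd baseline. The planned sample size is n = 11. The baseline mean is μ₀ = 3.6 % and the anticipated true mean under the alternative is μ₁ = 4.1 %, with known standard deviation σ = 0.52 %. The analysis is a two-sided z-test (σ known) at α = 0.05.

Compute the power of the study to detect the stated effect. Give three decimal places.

Power ≈ 0.890

Standardized effect: d = |μ₁ − μ₀| / σ = |4.1 − 3.6| / 0.52 = 0.9615
Noncentrality parameter: δ = d·√n = 0.9615 × √11 = 3.1891
Critical value for a two-sided test at α = 0.05: z_{α/2} = 1.960.
Power = Φ(δ − 1.960) + Φ(−δ − 1.960) = Φ(1.229) + Φ(-5.149) = 0.8905 + 0.0000 = 0.8905.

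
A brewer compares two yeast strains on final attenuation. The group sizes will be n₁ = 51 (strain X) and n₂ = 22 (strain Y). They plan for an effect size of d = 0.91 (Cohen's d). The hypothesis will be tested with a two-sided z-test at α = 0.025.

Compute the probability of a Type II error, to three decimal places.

Noncentrality parameter: δ = d / √(1/n₁ + 1/n₂) = 0.91 / √(1/51 + 1/22) = 3.5676
Two-sided α = 0.025 → critical value z_{0.0125} = 2.241.
Power = Φ(δ − 2.241) + Φ(−δ − 2.241) = Φ(1.326) + Φ(-5.809) = 0.9076 + 0.0000 = 0.9076.
Type II error: β = 1 − power = 1 − 0.9076 = 0.0924.

β ≈ 0.092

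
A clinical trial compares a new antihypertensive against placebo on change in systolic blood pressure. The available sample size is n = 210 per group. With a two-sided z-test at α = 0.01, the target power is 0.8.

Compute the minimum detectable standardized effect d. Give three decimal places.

d ≈ 0.334

Need Φ(δ − 2.576) = 0.8, so δ = 2.576 + 0.842 = 3.417.
(The second rejection-region term Φ(−δ − z_{α/2}) is negligible and dropped.)
δ = d·√(n/2) ⇒ d = δ/√(n/2) = 3.417/√(210/2) = 0.3335.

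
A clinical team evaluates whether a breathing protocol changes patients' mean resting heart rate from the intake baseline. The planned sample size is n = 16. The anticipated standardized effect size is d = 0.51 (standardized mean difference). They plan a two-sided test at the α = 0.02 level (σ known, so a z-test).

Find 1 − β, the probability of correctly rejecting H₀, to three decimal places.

Noncentrality parameter: δ = d·√n = 0.51 × √16 = 2.0400
Critical value for a two-sided test at α = 0.02: z_{α/2} = 2.326.
Power = Φ(δ − 2.326) + Φ(−δ − 2.326) = Φ(-0.286) + Φ(-4.366) = 0.3873 + 0.0000 = 0.3873.

Power ≈ 0.387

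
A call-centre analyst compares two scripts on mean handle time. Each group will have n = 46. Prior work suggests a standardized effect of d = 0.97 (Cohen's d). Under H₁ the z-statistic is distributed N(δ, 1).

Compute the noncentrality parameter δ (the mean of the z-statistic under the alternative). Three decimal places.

δ ≈ 4.652

The noncentrality parameter scales effect size by the design's sample-size factor: δ = d·√(n/2) = 0.97 × √(46/2) = 4.6520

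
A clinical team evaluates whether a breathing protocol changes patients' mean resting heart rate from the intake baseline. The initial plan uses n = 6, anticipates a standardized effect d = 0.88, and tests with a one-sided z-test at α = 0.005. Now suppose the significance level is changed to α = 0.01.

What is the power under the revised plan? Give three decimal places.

δ = d·√n = 0.88 × √6 = 2.1556 (unchanged). New critical value: z_{0.01} = 2.326.
Revised power = Φ(δ − 2.326) = Φ(-0.171) = 0.4322.

Power ≈ 0.432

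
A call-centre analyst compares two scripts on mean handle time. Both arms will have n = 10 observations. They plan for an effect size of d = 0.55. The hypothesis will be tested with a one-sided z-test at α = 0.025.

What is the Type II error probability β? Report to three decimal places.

β ≈ 0.767

Noncentrality parameter: δ = d·√(n/2) = 0.55 × √(10/2) = 1.2298
Critical value for a one-sided test at α = 0.025: z_α = 1.960.
Power = P(Z > 1.960 − δ) = Φ(-0.730) = 0.2327.
Type II error: β = 1 − power = 1 − 0.2327 = 0.7673.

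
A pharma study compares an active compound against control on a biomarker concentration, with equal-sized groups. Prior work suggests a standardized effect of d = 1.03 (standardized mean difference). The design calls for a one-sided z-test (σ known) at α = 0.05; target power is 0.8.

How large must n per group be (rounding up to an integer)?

n = 12 per group

For power 0.8 need Φ(δ − z_{0.05}) = 0.8, so δ = z_{0.05} + z_{0.20} = 1.645 + 0.842 = 2.486.
δ = d·√(n/2) ⇒ n = 2(δ/d)² = 2 × (2.486 / 1.03)² = 11.66.
Rounding up, n = 12 per group.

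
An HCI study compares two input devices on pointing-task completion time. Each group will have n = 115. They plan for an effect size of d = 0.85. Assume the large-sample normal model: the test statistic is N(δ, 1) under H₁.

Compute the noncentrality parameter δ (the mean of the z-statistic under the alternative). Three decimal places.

δ ≈ 6.445

δ = d·√(n/2) = 0.85 × √(115/2) = 6.4454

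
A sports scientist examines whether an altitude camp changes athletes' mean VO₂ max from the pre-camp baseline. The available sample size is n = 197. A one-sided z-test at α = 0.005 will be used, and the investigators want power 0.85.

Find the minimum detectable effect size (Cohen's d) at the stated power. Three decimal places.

d ≈ 0.257

Need Φ(δ − 2.576) = 0.85, so δ = 2.576 + 1.036 = 3.612.
δ = d·√n ⇒ d = δ/√n = 3.612/√197 = 0.2574.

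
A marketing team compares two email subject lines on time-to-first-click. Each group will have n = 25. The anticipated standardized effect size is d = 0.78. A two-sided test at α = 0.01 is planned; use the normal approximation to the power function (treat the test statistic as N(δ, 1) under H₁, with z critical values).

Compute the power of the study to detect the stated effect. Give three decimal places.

Noncentrality parameter: δ = d·√(n/2) = 0.78 × √(25/2) = 2.7577
Two-sided α = 0.01 → critical value z_{0.005} = 2.576.
Power = Φ(δ − 2.576) + Φ(−δ − 2.576) = Φ(0.182) + Φ(-5.334) = 0.5722 + 0.0000 = 0.5722.

Power ≈ 0.572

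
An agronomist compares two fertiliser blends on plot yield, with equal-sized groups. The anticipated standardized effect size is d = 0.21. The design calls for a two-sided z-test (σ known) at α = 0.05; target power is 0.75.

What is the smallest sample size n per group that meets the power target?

For power 0.75 need Φ(δ − z_{0.025}) = 0.75, so δ = z_{0.025} + z_{0.25} = 1.960 + 0.674 = 2.634.
(For δ > 0 the lower-tail rejection region contributes negligibly to power, so the one-term inversion is standard.)
δ = d·√(n/2) ⇒ n = 2(δ/d)² = 2 × (2.634 / 0.21)² = 314.75.
Round up to the next whole unit.

n = 315 per group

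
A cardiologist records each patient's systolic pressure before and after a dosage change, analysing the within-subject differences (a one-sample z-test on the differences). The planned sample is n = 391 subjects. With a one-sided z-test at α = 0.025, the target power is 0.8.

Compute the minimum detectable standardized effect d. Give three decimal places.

Need Φ(δ − 1.960) = 0.8, so δ = 1.960 + 0.842 = 2.802.
δ = d·√n ⇒ d = δ/√n = 2.802/√391 = 0.1417.

d ≈ 0.142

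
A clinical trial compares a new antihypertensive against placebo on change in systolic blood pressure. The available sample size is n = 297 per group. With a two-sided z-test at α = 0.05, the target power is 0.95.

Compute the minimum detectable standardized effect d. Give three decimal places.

Required noncentrality: δ = z_{0.025} + z_{0.05} = 1.960 + 1.645 = 3.605.
(Lower-tail contribution to power is negligible for δ > 0.)
δ = d·√(n/2) ⇒ d = δ/√(n/2) = 3.605/√(297/2) = 0.2958.

d ≈ 0.296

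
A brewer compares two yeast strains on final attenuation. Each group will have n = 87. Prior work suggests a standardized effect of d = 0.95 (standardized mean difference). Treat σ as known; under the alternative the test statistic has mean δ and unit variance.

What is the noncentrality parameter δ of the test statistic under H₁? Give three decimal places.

The noncentrality parameter scales effect size by the design's sample-size factor: δ = d·√(n/2) = 0.95 × √(87/2) = 6.2657

δ ≈ 6.266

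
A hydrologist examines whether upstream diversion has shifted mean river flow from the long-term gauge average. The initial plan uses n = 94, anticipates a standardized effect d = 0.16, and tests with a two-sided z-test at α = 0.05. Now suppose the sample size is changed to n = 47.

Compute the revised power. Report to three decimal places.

With n = 47: δ = d·√n = 0.16 × √47 = 1.0969. Critical value z_{0.025} = 1.960.
Revised power = Φ(δ − 1.960) + Φ(−δ − 1.960) = Φ(-0.863) + Φ(-3.057) = 0.1941 + 0.0011 = 0.1952.

Power ≈ 0.195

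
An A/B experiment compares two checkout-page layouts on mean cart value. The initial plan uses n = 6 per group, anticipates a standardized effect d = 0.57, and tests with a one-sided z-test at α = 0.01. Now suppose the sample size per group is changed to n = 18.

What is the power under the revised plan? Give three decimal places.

Power ≈ 0.269

With n = 18 per group: δ = d·√(n/2) = 0.57 × √(18/2) = 1.7100. Critical value z_{0.01} = 2.326.
Revised power = P(Z > 2.326 − δ) = Φ(-0.616) = 0.2688.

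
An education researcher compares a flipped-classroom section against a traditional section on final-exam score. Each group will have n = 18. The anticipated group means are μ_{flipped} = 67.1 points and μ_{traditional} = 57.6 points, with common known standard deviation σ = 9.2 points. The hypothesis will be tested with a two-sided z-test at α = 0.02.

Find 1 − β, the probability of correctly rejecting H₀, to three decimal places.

Standardized effect: d = |μ_{flipped} − μ_{traditional}| / σ = |67.1 − 57.6| / 9.2 = 1.0326
Noncentrality parameter: δ = d·√(n/2) = 1.0326 × √(18/2) = 3.0978
Critical value for a two-sided test at α = 0.02: z_{α/2} = 2.326.
Power = Φ(δ − 2.326) + Φ(−δ − 2.326) = Φ(0.771) + Φ(-5.424) = 0.7798 + 0.0000 = 0.7798.

Power ≈ 0.780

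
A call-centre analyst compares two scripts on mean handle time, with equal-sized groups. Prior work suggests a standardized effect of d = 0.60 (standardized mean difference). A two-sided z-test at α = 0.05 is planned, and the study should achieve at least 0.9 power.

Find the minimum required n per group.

Set Φ(δ − 1.960) = 0.9; then δ − 1.960 = Φ⁻¹(0.9) = 1.282, giving δ = 3.242.
(For δ > 0 the lower-tail rejection region contributes negligibly to power, so the one-term inversion is standard.)
δ = d·√(n/2) ⇒ n = 2(δ/d)² = 2 × (3.242 / 0.60)² = 58.37.
Round up to the next whole unit.

n = 59 per group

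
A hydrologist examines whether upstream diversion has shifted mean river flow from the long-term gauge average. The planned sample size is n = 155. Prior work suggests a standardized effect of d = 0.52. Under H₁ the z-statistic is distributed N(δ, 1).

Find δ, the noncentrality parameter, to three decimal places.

δ = d·√n = 0.52 × √155 = 6.4739

δ ≈ 6.474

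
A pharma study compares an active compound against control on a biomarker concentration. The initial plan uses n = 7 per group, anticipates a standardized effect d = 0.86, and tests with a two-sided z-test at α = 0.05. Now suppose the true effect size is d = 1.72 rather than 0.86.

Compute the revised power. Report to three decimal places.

Power ≈ 0.896

With d = 1.72: δ = d·√(n/2) = 1.72 × √(7/2) = 3.2178. Critical value z_{0.025} = 1.960.
Revised power = Φ(δ − 1.960) + Φ(−δ − 1.960) = Φ(1.258) + Φ(-5.178) = 0.8958 + 0.0000 = 0.8958.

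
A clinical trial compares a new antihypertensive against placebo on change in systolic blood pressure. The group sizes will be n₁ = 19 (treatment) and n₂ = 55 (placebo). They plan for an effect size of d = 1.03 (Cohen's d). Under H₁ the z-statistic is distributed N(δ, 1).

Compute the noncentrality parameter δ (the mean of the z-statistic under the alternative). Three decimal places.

δ = d / √(1/n₁ + 1/n₂) = 1.03 / √(1/19 + 1/55) = 3.8706

δ ≈ 3.871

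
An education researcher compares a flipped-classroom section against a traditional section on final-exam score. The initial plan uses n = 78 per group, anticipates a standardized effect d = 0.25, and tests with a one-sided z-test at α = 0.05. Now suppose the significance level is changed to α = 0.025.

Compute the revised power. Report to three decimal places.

δ = d·√(n/2) = 0.25 × √(78/2) = 1.5612 (unchanged). New critical value: z_{0.025} = 1.960.
Revised power = Φ(δ − 1.960) = Φ(-0.399) = 0.3451.

Power ≈ 0.345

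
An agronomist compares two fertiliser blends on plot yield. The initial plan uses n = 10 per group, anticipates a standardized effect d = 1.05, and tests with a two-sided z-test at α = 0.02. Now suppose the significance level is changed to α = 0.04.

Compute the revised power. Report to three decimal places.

Power ≈ 0.616

δ = d·√(n/2) = 1.05 × √(10/2) = 2.3479 (unchanged). New critical value: z_{0.02} = 2.054.
Revised power = Φ(δ − 2.054) + Φ(−δ − 2.054) = Φ(0.294) + Φ(-4.402) = 0.6157 + 0.0000 = 0.6157.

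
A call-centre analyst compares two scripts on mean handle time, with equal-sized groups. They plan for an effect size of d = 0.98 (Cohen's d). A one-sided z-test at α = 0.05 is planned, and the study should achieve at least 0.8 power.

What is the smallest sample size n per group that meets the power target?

n = 13 per group

For power 0.8 need Φ(δ − z_{0.05}) = 0.8, so δ = z_{0.05} + z_{0.20} = 1.645 + 0.842 = 2.486.
δ = d·√(n/2) ⇒ n = 2(δ/d)² = 2 × (2.486 / 0.98)² = 12.87.
Rounding up, n = 13 per group.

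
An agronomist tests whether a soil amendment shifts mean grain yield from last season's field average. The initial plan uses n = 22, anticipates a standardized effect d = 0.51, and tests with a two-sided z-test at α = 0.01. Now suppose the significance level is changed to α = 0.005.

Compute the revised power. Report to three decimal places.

Power ≈ 0.339

δ = d·√n = 0.51 × √22 = 2.3921 (unchanged). New critical value: z_{0.0025} = 2.807.
Revised power = Φ(δ − 2.807) + Φ(−δ − 2.807) = Φ(-0.415) + Φ(-5.199) = 0.3391 + 0.0000 = 0.3391.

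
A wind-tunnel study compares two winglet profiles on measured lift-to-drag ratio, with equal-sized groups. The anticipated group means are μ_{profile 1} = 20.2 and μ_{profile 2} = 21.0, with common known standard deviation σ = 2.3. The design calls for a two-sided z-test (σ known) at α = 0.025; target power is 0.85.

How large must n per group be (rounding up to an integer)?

n = 178 per group

Standardized effect: d = |μ_{profile 1} − μ_{profile 2}| / σ = |20.2 − 21.0| / 2.3 = 0.3478
Set Φ(δ − 2.241) = 0.85; then δ − 2.241 = Φ⁻¹(0.85) = 1.036, giving δ = 3.278.
(Ignoring the negligible lower-tail rejection probability gives the usual closed-form inversion.)
δ = d·√(n/2) ⇒ n = 2(δ/d)² = 2 × (3.278 / 0.3478)² = 177.62.
Round up to the next whole unit.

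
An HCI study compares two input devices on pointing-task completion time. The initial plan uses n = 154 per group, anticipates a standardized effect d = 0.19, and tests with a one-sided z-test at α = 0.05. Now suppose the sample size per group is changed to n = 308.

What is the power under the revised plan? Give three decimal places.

Power ≈ 0.762

With n = 308 per group: δ = d·√(n/2) = 0.19 × √(308/2) = 2.3578. Critical value z_{0.05} = 1.645.
Revised power = Φ(δ − 1.645) = Φ(0.713) = 0.7621.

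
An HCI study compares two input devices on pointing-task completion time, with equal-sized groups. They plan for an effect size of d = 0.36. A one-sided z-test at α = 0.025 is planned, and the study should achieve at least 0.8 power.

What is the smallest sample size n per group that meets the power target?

For power 0.8 need Φ(δ − z_{0.025}) = 0.8, so δ = z_{0.025} + z_{0.20} = 1.960 + 0.842 = 2.802.
δ = d·√(n/2) ⇒ n = 2(δ/d)² = 2 × (2.802 / 0.36)² = 121.12.
Rounding up, n = 122 per group.

n = 122 per group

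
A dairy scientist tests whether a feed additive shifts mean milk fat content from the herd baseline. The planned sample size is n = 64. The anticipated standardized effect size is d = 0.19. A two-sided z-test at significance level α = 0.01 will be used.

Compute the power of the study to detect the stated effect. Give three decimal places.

Power ≈ 0.146

Noncentrality parameter: δ = d·√n = 0.19 × √64 = 1.5200
Critical value for a two-sided test at α = 0.01: z_{α/2} = 2.576.
Power = Φ(δ − 2.576) + Φ(−δ − 2.576) = Φ(-1.056) + Φ(-4.096) = 0.1455 + 0.0000 = 0.1455.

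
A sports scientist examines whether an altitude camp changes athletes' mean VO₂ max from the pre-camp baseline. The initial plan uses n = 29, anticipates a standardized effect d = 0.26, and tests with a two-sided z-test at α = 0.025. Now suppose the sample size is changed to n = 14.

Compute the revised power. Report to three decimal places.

Power ≈ 0.103

With n = 14: δ = d·√n = 0.26 × √14 = 0.9728. Critical value z_{0.0125} = 2.241.
Revised power = Φ(δ − 2.241) + Φ(−δ − 2.241) = Φ(-1.269) + Φ(-3.214) = 0.1023 + 0.0007 = 0.1030.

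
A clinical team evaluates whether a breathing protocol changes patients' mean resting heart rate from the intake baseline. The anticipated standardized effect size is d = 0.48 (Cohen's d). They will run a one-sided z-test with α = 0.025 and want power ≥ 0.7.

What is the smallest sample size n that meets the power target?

Set Φ(δ − 1.960) = 0.7; then δ − 1.960 = Φ⁻¹(0.7) = 0.524, giving δ = 2.484.
δ = d·√n ⇒ n = (δ/d)² = (2.484 / 0.48)² = 26.79.
Rounding up, n = 27.

n = 27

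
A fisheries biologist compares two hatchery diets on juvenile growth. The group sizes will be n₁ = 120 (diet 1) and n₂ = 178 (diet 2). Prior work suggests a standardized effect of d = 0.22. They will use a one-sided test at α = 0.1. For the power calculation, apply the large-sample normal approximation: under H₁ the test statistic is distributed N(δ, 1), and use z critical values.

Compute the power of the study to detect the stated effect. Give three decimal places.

Noncentrality parameter: λ = d / √(1/n₁ + 1/n₂) = 0.22 / √(1/120 + 1/178) = 1.8626
Critical value for a one-sided test at α = 0.1: z_α = 1.282.
Power = Φ(λ − 1.282) = Φ(0.581) = 0.7194.

Power ≈ 0.719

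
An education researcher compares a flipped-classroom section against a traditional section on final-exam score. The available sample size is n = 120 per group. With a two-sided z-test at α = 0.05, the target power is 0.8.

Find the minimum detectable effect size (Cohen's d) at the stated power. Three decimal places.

Required noncentrality: δ = z_{0.025} + z_{0.20} = 1.960 + 0.842 = 2.802.
(Lower-tail contribution to power is negligible for δ > 0.)
δ = d·√(n/2) ⇒ d = δ/√(n/2) = 2.802/√(120/2) = 0.3617.

d ≈ 0.362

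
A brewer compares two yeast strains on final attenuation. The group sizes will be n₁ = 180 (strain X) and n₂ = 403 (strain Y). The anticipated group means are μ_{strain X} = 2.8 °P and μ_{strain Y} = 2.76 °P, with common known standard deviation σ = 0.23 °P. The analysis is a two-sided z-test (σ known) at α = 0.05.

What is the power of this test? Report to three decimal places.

Standardized effect: d = |μ_{strain X} − μ_{strain Y}| / σ = |2.8 − 2.76| / 0.23 = 0.1739
Noncentrality parameter: δ = d / √(1/n₁ + 1/n₂) = 0.1739 / √(1/180 + 1/403) = 1.9399
Critical value for a two-sided test at α = 0.05: z_{α/2} = 1.960.
Power = Φ(δ − 1.960) + Φ(−δ − 1.960) = Φ(-0.020) + Φ(-3.900) = 0.4920 + 0.0000 = 0.4921.

Power ≈ 0.492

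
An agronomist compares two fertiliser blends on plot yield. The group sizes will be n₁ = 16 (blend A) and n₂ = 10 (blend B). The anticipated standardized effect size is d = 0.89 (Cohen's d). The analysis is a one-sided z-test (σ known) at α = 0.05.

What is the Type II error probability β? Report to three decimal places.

Noncentrality parameter: δ = d / √(1/n₁ + 1/n₂) = 0.89 / √(1/16 + 1/10) = 2.2078
One-sided α = 0.05 → critical value z_{0.05} = 1.645.
Power = P(Z > 1.645 − δ) = Φ(0.563) = 0.7133.
Type II error: β = 1 − power = 1 − 0.7133 = 0.2867.

β ≈ 0.287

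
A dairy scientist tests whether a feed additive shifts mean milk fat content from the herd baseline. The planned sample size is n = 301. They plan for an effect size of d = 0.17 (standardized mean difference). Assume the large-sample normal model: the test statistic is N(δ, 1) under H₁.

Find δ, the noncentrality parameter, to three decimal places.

δ = d·√n = 0.17 × √301 = 2.9494

δ ≈ 2.949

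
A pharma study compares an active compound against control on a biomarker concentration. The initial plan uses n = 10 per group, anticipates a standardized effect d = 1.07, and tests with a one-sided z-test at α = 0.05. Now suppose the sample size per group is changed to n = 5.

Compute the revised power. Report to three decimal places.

Power ≈ 0.519

With n = 5 per group: δ = d·√(n/2) = 1.07 × √(5/2) = 1.6918. Critical value z_{0.05} = 1.645.
Revised power = P(Z > 1.645 − δ) = Φ(0.047) = 0.5187.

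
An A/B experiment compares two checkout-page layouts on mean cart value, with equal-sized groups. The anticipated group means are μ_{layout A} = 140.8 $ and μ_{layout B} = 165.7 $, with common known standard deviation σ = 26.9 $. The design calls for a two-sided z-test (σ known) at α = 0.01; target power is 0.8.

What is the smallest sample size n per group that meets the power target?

Standardized effect: d = |μ_{layout A} − μ_{layout B}| / σ = |140.8 − 165.7| / 26.9 = 0.9257
For power 0.8 need Φ(δ − z_{0.005}) = 0.8, so δ = z_{0.005} + z_{0.20} = 2.576 + 0.842 = 3.417.
(The Φ(−δ − z_{α/2}) term is vanishingly small for δ > 0 and is dropped in the standard sample-size formula.)
δ = d·√(n/2) ⇒ n = 2(δ/d)² = 2 × (3.417 / 0.9257)² = 27.26.
Round up to the next whole unit.

n = 28 per group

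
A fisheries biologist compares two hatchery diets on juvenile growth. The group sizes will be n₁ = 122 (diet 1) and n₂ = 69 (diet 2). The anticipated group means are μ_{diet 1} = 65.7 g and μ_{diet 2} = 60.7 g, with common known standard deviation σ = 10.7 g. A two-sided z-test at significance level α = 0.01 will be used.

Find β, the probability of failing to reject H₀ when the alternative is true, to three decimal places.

Standardized effect: d = |μ_{diet 1} − μ_{diet 2}| / σ = |65.7 − 60.7| / 10.7 = 0.4673
Noncentrality parameter: δ = d / √(1/n₁ + 1/n₂) = 0.4673 / √(1/122 + 1/69) = 3.1022
Two-sided α = 0.01 → critical value z_{0.005} = 2.576.
Power = Φ(δ − 2.576) + Φ(−δ − 2.576) = Φ(0.526) + Φ(-5.678) = 0.7007 + 0.0000 = 0.7007.
Type II error: β = 1 − power = 1 − 0.7007 = 0.2993.

β ≈ 0.299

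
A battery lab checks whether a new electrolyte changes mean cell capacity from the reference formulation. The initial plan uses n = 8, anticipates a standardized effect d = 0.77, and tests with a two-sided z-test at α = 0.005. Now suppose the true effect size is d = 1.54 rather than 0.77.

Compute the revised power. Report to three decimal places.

Power ≈ 0.939

With d = 1.54: δ = d·√n = 1.54 × √8 = 4.3558. Critical value z_{0.0025} = 2.807.
Revised power = Φ(δ − 2.807) + Φ(−δ − 2.807) = Φ(1.549) + Φ(-7.163) = 0.9393 + 0.0000 = 0.9393.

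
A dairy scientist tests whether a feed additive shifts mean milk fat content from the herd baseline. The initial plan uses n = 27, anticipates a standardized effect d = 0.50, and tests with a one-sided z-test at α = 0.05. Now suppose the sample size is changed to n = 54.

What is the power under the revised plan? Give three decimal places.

Power ≈ 0.979

With n = 54: δ = d·√n = 0.50 × √54 = 3.6742. Critical value z_{0.05} = 1.645.
Revised power = P(Z > 1.645 − δ) = Φ(2.029) = 0.9788.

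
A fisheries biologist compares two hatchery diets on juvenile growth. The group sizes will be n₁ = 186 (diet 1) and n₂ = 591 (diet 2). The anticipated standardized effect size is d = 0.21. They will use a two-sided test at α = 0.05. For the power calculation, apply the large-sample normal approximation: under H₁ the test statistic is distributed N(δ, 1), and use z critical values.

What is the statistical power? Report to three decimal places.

Noncentrality parameter: δ = d / √(1/n₁ + 1/n₂) = 0.21 / √(1/186 + 1/591) = 2.4978
Two-sided α = 0.05 → critical value z_{0.025} = 1.960.
Power = Φ(δ − 1.960) + Φ(−δ − 1.960) = Φ(0.538) + Φ(-4.458) = 0.7047 + 0.0000 = 0.7047.

Power ≈ 0.705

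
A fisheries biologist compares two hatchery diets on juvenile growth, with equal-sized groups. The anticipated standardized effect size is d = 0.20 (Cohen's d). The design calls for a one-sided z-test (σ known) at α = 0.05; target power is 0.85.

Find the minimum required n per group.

Set Φ(δ − 1.645) = 0.85; then δ − 1.645 = Φ⁻¹(0.85) = 1.036, giving δ = 2.681.
δ = d·√(n/2) ⇒ n = 2(δ/d)² = 2 × (2.681 / 0.20)² = 359.47.
Round up to the next whole unit.

n = 360 per group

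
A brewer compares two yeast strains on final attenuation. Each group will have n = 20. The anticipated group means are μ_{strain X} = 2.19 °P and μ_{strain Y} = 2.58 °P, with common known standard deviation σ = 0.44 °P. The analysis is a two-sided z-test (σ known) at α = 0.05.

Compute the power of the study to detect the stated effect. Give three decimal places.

Standardized effect: d = |μ_{strain X} − μ_{strain Y}| / σ = |2.19 − 2.58| / 0.44 = 0.8864
Noncentrality parameter: δ = d·√(n/2) = 0.8864 × √(20/2) = 2.8029
Critical value for a two-sided test at α = 0.05: z_{α/2} = 1.960.
Power = Φ(δ − 1.960) + Φ(−δ − 1.960) = Φ(0.843) + Φ(-4.763) = 0.8004 + 0.0000 = 0.8004.

Power ≈ 0.800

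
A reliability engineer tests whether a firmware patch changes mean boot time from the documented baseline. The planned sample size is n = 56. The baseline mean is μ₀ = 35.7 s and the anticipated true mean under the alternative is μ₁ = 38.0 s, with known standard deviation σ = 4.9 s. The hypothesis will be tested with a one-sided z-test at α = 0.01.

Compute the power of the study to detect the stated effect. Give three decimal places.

Standardized effect: d = |μ₁ − μ₀| / σ = |38.0 − 35.7| / 4.9 = 0.4694
Noncentrality parameter: δ = d·√n = 0.4694 × √56 = 3.5126
One-sided α = 0.01 → critical value z_{0.01} = 2.326.
Power = Φ(δ − 2.326) = Φ(1.186) = 0.8822.

Power ≈ 0.882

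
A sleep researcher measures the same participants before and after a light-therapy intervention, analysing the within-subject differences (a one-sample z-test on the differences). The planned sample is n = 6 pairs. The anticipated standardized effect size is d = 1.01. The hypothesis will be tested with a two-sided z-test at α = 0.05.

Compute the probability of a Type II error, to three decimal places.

Noncentrality parameter: δ = d·√n = 1.01 × √6 = 2.4740
Two-sided α = 0.05 → critical value z_{0.025} = 1.960.
Power = Φ(δ − 1.960) + Φ(−δ − 1.960) = Φ(0.514) + Φ(-4.434) = 0.6964 + 0.0000 = 0.6964.
Type II error: β = 1 − power = 1 − 0.6964 = 0.3036.

β ≈ 0.304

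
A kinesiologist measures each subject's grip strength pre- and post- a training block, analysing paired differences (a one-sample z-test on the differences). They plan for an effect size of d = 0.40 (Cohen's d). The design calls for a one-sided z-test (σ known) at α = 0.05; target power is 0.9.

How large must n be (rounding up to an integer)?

Set Φ(δ − 1.645) = 0.9; then δ − 1.645 = Φ⁻¹(0.9) = 1.282, giving δ = 2.926.
δ = d·√n ⇒ n = (δ/d)² = (2.926 / 0.40)² = 53.52.
Round up to the next whole unit.

n = 54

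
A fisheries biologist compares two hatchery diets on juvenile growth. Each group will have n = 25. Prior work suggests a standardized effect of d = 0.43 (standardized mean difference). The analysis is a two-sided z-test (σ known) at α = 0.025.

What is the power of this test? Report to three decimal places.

Noncentrality parameter: δ = d·√(n/2) = 0.43 × √(25/2) = 1.5203
Critical value for a two-sided test at α = 0.025: z_{α/2} = 2.241.
Power = Φ(δ − 2.241) + Φ(−δ − 2.241) = Φ(-0.721) + Φ(-3.762) = 0.2354 + 0.0001 = 0.2355.

Power ≈ 0.236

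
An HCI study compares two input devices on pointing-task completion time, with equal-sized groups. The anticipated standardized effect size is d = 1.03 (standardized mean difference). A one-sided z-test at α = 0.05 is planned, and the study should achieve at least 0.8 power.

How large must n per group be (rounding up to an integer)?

n = 12 per group

For power 0.8 need Φ(δ − z_{0.05}) = 0.8, so δ = z_{0.05} + z_{0.20} = 1.645 + 0.842 = 2.486.
δ = d·√(n/2) ⇒ n = 2(δ/d)² = 2 × (2.486 / 1.03)² = 11.66.
Round up to the next whole unit.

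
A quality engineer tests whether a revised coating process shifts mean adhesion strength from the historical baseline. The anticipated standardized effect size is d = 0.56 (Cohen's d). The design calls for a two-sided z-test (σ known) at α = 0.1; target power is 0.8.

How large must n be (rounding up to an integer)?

For power 0.8 need Φ(δ − z_{0.05}) = 0.8, so δ = z_{0.05} + z_{0.20} = 1.645 + 0.842 = 2.486.
(Ignoring the negligible lower-tail rejection probability gives the usual closed-form inversion.)
δ = d·√n ⇒ n = (δ/d)² = (2.486 / 0.56)² = 19.71.
Rounding up, n = 20.

n = 20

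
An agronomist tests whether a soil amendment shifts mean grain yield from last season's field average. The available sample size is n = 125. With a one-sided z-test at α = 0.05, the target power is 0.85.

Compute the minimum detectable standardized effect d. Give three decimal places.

Need Φ(δ − 1.645) = 0.85, so δ = 1.645 + 1.036 = 2.681.
δ = d·√n ⇒ d = δ/√n = 2.681/√125 = 0.2398.

d ≈ 0.240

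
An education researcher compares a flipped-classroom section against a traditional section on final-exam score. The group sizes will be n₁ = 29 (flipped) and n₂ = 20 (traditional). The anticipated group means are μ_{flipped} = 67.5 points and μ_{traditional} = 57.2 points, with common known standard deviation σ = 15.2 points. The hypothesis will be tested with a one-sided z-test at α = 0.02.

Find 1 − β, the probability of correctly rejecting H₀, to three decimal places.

Power ≈ 0.609

Standardized effect: d = |μ_{flipped} − μ_{traditional}| / σ = |67.5 − 57.2| / 15.2 = 0.6776
Noncentrality parameter: δ = d / √(1/n₁ + 1/n₂) = 0.6776 / √(1/29 + 1/20) = 2.3314
One-sided α = 0.02 → critical value z_{0.02} = 2.054.
Power = Φ(δ − 2.054) = Φ(0.278) = 0.6093.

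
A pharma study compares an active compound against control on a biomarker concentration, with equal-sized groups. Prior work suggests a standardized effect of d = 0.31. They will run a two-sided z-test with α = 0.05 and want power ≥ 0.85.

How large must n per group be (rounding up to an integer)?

Set Φ(δ − 1.960) = 0.85; then δ − 1.960 = Φ⁻¹(0.85) = 1.036, giving δ = 2.996.
(Ignoring the negligible lower-tail rejection probability gives the usual closed-form inversion.)
δ = d·√(n/2) ⇒ n = 2(δ/d)² = 2 × (2.996 / 0.31)² = 186.86.
Rounding up, n = 187 per group.

n = 187 per group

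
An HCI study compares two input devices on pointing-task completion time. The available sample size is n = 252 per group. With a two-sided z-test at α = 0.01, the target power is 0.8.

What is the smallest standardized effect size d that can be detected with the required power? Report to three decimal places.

Required noncentrality: δ = z_{0.005} + z_{0.20} = 2.576 + 0.842 = 3.417.
(The second rejection-region term Φ(−δ − z_{α/2}) is negligible and dropped.)
δ = d·√(n/2) ⇒ d = δ/√(n/2) = 3.417/√(252/2) = 0.3045.

d ≈ 0.304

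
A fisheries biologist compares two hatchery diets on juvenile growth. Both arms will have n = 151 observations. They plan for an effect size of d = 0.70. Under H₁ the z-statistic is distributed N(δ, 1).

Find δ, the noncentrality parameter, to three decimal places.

δ ≈ 6.082

The noncentrality parameter scales effect size by the design's sample-size factor: δ = d·√(n/2) = 0.70 × √(151/2) = 6.0824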